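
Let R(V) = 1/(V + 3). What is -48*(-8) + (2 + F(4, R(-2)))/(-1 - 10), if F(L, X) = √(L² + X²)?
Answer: 4222/11 - √17/11 ≈ 383.44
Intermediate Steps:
R(V) = 1/(3 + V)
-48*(-8) + (2 + F(4, R(-2)))/(-1 - 10) = -48*(-8) + (2 + √(4² + (1/(3 - 2))²))/(-1 - 10) = 384 + (2 + √(16 + (1/1)²))/(-11) = 384 + (2 + √(16 + 1²))*(-1/11) = 384 + (2 + √(16 + 1))*(-1/11) = 384 + (2 + √17)*(-1/11) = 384 + (-2/11 - √17/11) = 4222/11 - √17/11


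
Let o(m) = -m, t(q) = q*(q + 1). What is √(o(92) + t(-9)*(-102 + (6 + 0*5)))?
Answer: 2*I*√1751 ≈ 83.69*I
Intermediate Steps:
t(q) = q*(1 + q)
√(o(92) + t(-9)*(-102 + (6 + 0*5))) = √(-1*92 + (-9*(1 - 9))*(-102 + (6 + 0*5))) = √(-92 + (-9*(-8))*(-102 + (6 + 0))) = √(-92 + 72*(-102 + 6)) = √(-92 + 72*(-96)) = √(-92 - 6912) = √(-7004) = 2*I*√1751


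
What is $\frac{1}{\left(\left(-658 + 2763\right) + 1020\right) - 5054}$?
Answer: $- \frac{1}{1929} \approx -0.0005184$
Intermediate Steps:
$\frac{1}{\left(\left(-658 + 2763\right) + 1020\right) - 5054} = \frac{1}{\left(2105 + 1020\right) - 5054} = \frac{1}{3125 - 5054} = \frac{1}{-1929} = - \frac{1}{1929}$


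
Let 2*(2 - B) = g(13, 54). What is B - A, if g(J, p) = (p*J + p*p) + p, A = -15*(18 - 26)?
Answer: -1954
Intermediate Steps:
A = 120 (A = -15*(-8) = 120)
g(J, p) = p + p**2 + J*p (g(J, p) = (J*p + p**2) + p = (p**2 + J*p) + p = p + p**2 + J*p)
B = -1834 (B = 2 - 27*(1 + 13 + 54) = 2 - 27*68 = 2 - 1/2*3672 = 2 - 1836 = -1834)
B - A = -1834 - 1*120 = -1834 - 120 = -1954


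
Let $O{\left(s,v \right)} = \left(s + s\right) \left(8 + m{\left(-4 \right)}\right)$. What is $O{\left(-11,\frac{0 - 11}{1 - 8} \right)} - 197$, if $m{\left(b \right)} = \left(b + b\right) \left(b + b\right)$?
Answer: $-1781$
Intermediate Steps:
$m{\left(b \right)} = 4 b^{2}$ ($m{\left(b \right)} = 2 b 2 b = 4 b^{2}$)
$O{\left(s,v \right)} = 144 s$ ($O{\left(s,v \right)} = \left(s + s\right) \left(8 + 4 \left(-4\right)^{2}\right) = 2 s \left(8 + 4 \cdot 16\right) = 2 s \left(8 + 64\right) = 2 s 72 = 144 s$)
$O{\left(-11,\frac{0 - 11}{1 - 8} \right)} - 197 = 144 \left(-11\right) - 197 = -1584 - 197 = -1781$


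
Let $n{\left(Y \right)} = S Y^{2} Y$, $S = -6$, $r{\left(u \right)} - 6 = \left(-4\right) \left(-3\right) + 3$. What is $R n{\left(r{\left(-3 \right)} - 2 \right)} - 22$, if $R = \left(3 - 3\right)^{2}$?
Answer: $-22$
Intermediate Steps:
$r{\left(u \right)} = 21$ ($r{\left(u \right)} = 6 + \left(\left(-4\right) \left(-3\right) + 3\right) = 6 + \left(12 + 3\right) = 6 + 15 = 21$)
$n{\left(Y \right)} = - 6 Y^{3}$ ($n{\left(Y \right)} = - 6 Y^{2} Y = - 6 Y^{3}$)
$R = 0$ ($R = 0^{2} = 0$)
$R n{\left(r{\left(-3 \right)} - 2 \right)} - 22 = 0 \left(- 6 \left(21 - 2\right)^{3}\right) - 22 = 0 \left(- 6 \cdot 19^{3}\right) - 22 = 0 \left(\left(-6\right) 6859\right) - 22 = 0 \left(-41154\right) - 22 = 0 - 22 = -22$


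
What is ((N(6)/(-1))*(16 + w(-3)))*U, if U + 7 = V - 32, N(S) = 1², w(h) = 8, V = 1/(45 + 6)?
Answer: 15904/17 ≈ 935.53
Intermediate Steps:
V = 1/51 ≈ 0.019608
N(S) = 1
U = -1988/51 (U = -7 + (1/51 - 32) = -7 - 1631/51 = -1988/51 ≈ -38.980)
((N(6)/(-1))*(16 + w(-3)))*U = ((1/(-1))*(16 + 8))*(-1988/51) = (-1*1*24)*(-1988/51) = -1*24*(-1988/51) = -24*(-1988/51) = 15904/17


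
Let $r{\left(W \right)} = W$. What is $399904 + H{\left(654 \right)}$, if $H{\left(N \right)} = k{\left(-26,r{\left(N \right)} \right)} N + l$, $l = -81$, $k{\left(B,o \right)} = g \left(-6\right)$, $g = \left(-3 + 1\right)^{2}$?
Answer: $384127$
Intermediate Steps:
$g = 4$ ($g = \left(-2\right)^{2} = 4$)
$k{\left(B,o \right)} = -24$ ($k{\left(B,o \right)} = 4 \left(-6\right) = -24$)
$H{\left(N \right)} = -81 - 24 N$ ($H{\left(N \right)} = - 24 N - 81 = -81 - 24 N$)
$399904 + H{\left(654 \right)} = 399904 - 15777 = 384127$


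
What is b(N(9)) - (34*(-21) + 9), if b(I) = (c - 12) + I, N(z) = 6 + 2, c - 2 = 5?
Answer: 708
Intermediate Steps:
c = 7 (c = 2 + 5 = 7)
N(z) = 8
b(I) = -5 + I (b(I) = (7 - 12) + I = -5 + I)
b(N(9)) - (34*(-21) + 9) = (-5 + 8) - (34*(-21) + 9) = 3 - (-714 + 9) = 3 - 1*(-705) = 3 + 705 = 708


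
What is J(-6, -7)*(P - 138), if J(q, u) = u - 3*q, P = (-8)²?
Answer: -814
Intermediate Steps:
P = 64
J(-6, -7)*(P - 138) = (-7 - 3*(-6))*(64 - 138) = (-7 + 18)*(-74) = 11*(-74) = -814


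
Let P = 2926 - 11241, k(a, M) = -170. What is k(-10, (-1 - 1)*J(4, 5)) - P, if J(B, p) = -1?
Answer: 8145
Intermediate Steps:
P = -8315
k(-10, (-1 - 1)*J(4, 5)) - P = -170 - 1*(-8315) = -170 + 8315 = 8145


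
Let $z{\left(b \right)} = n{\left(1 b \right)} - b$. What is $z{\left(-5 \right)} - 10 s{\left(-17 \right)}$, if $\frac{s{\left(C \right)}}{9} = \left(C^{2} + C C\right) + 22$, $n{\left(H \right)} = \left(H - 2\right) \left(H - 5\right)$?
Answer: $-53925$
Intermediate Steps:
$n{\left(H \right)} = \left(-5 + H\right) \left(-2 + H\right)$ ($n{\left(H \right)} = \left(-2 + H\right) \left(-5 + H\right) = \left(-5 + H\right) \left(-2 + H\right)$)
$s{\left(C \right)} = 198 + 18 C^{2}$ ($s{\left(C \right)} = 9 \left(\left(C^{2} + C C\right) + 22\right) = 9 \left(\left(C^{2} + C^{2}\right) + 22\right) = 9 \left(2 C^{2} + 22\right) = 9 \left(22 + 2 C^{2}\right) = 198 + 18 C^{2}$)
$z{\left(b \right)} = 10 + b^{2} - 8 b$ ($z{\left(b \right)} = \left(10 + \left(1 b\right)^{2} - 7 \cdot 1 b\right) - b = \left(10 + b^{2} - 7 b\right) - b = 10 + b^{2} - 8 b$)
$z{\left(-5 \right)} - 10 s{\left(-17 \right)} = \left(10 + \left(-5\right)^{2} - -40\right) - 10 \left(198 + 18 \left(-17\right)^{2}\right) = \left(10 + 25 + 40\right) - 10 \left(198 + 18 \cdot 289\right) = 75 - 10 \left(198 + 5202\right) = 75 - 54000 = -53925$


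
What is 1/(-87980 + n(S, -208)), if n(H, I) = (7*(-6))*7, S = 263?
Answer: -1/88274 ≈ -1.1328e-5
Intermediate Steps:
n(H, I) = -294 (n(H, I) = -42*7 = -294)
1/(-87980 + n(S, -208)) = 1/(-87980 - 294) = 1/(-88274) = -1/88274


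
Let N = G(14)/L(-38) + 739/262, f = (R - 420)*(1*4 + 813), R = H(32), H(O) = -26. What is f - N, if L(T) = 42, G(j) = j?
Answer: -286406731/786 ≈ -3.6439e+5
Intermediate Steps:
R = -26
f = -364382 (f = (-26 - 420)*(1*4 + 813) = -446*(4 + 813) = -446*817 = -364382)
N = 2479/786 (N = 14/42 + 739/262 = 14*(1/42) + 739*(1/262) = ⅓ + 739/262 = 2479/786 ≈ 3.1539)
f - N = -364382 - 1*2479/786 = -364382 - 2479/786 = -286406731/786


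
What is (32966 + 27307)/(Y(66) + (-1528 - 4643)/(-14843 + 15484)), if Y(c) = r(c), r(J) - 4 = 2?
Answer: -12878331/775 ≈ -16617.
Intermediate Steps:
r(J) = 6 (r(J) = 4 + 2 = 6)
Y(c) = 6
(32966 + 27307)/(Y(66) + (-1528 - 4643)/(-14843 + 15484)) = (32966 + 27307)/(6 + (-1528 - 4643)/(-14843 + 15484)) = 60273/(6 - 6171/641) = 60273/(-2325/641) = 60273*(-641/2325) = -12878331/775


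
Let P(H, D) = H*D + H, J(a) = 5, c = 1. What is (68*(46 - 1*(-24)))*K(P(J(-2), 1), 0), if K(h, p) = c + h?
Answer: 52360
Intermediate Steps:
P(H, D) = H + D*H (P(H, D) = D*H + H = H + D*H)
K(h, p) = 1 + h
(68*(46 - 1*(-24)))*K(P(J(-2), 1), 0) = (68*(46 - 1*(-24)))*(1 + 5*(1 + 1)) = (68*(46 + 24))*(1 + 5*2) = (68*70)*(1 + 10) = 4760*11 = 52360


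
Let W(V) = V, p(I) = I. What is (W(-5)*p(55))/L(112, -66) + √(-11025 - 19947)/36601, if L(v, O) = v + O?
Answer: -275/46 + 2*I*√7743/36601 ≈ -5.9783 + 0.0048083*I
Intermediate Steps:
L(v, O) = O + v
(W(-5)*p(55))/L(112, -66) + √(-11025 - 19947)/36601 = (-5*55)/(-66 + 112) + √(-11025 - 19947)/36601 = -275/46 + √(-30972)*(1/36601) = -275*1/46 + (2*I*√7743)*(1/36601) = -275/46 + 2*I*√7743/36601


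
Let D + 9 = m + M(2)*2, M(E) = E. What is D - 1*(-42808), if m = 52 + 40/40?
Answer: 42856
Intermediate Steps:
m = 53 (m = 52 + 40*(1/40) = 52 + 1 = 53)
D = 48 (D = -9 + (53 + 2*2) = -9 + (53 + 4) = -9 + 57 = 48)
D - 1*(-42808) = 48 - 1*(-42808) = 48 + 42808 = 42856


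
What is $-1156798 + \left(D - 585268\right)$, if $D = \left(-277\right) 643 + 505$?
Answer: $-1919672$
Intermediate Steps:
$D = -177606$ ($D = -178111 + 505 = -177606$)
$-1156798 + \left(D - 585268\right) = -1156798 - 762874 = -1919672$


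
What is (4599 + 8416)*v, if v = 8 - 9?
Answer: -13015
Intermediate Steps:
v = -1
(4599 + 8416)*v = (4599 + 8416)*(-1) = 13015*(-1) = -13015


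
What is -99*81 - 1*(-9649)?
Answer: 1630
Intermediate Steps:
-99*81 - 1*(-9649) = -8019 + 9649 = 1630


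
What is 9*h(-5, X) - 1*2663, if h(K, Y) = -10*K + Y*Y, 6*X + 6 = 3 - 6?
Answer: -8771/4 ≈ -2192.8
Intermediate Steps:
X = -3/2 (X = -1 + (3 - 6)/6 = -1 + (⅙)*(-3) = -1 - ½ = -3/2 ≈ -1.5000)
h(K, Y) = Y² - 10*K (h(K, Y) = -10*K + Y² = Y² - 10*K)
9*h(-5, X) - 1*2663 = 9*((-3/2)² - 10*(-5)) - 1*2663 = 9*(9/4 + 50) - 2663 = 9*(209/4) - 2663 = 1881/4 - 2663 = -8771/4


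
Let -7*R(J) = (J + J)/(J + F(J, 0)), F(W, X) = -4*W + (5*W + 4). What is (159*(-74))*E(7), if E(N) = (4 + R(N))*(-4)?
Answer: 549080/3 ≈ 1.8303e+5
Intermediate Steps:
F(W, X) = 4 + W (F(W, X) = -4*W + (4 + 5*W) = 4 + W)
R(J) = -2*J/(7*(4 + 2*J)) (R(J) = -(J + J)/(7*(J + (4 + J))) = -2*J/(7*(4 + 2*J)))
E(N) = -16 + 4*N/(14 + 7*N) (E(N) = (4 - N/(14 + 7*N))*(-4) = -16 + 4*N/(14 + 7*N))
(159*(-74))*E(7) = (159*(-74))*(4*(-56 - 27*7)/(7*(2 + 7))) = -47064*(-56 - 189)/(7*9) = -47064*(-245)/(7*9) = -11766*(-140/9) = 549080/3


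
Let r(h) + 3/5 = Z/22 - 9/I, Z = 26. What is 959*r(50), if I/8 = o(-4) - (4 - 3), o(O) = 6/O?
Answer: 217693/220 ≈ 989.51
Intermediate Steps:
I = -20 (I = 8*(6/(-4) - (4 - 3)) = 8*(6*(-¼) - 1*1) = 8*(-3/2 - 1) = 8*(-5/2) = -20)
r(h) = 227/220 (r(h) = -⅗ + (26/22 - 9/(-20)) = -⅗ + (26*(1/22) - 9*(-1/20)) = -⅗ + (13/11 + 9/20) = -⅗ + 359/220 = 227/220)
959*r(50) = 959*(227/220) = 217693/220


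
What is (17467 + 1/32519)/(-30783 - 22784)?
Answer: -568009374/1741945273 ≈ -0.32608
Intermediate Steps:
(17467 + 1/32519)/(-30783 - 22784) = (17467 + 1/32519)/(-53567) = (568009374/32519)*(-1/53567) = -568009374/1741945273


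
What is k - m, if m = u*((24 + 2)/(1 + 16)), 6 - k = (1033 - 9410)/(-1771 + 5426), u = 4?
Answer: 7947/3655 ≈ 2.1743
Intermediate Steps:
k = 30307/3655 (k = 6 - (1033 - 9410)/(-1771 + 5426) = 6 - (-8377)/3655 = 6 - 1*(-8377/3655) = 6 + 8377/3655 = 30307/3655 ≈ 8.2919)
m = 104/17 (m = 4*((24 + 2)/(1 + 16)) = 4*(26/17) = 104/17 ≈ 6.1176)
k - m = 30307/3655 - 1*104/17 = 30307/3655 - 104/17 = 7947/3655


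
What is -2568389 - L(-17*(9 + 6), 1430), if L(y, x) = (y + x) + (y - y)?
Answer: -2569564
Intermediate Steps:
L(y, x) = x + y (L(y, x) = (x + y) + 0 = x + y)
-2568389 - L(-17*(9 + 6), 1430) = -2568389 - (1430 - 17*(9 + 6)) = -2568389 - (1430 - 17*15) = -2568389 - (1430 - 255) = -2568389 - 1*1175 = -2568389 - 1175 = -2569564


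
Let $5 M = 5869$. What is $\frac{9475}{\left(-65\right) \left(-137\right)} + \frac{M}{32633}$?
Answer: $\frac{319650364}{290596865} \approx 1.1$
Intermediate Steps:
$M = \frac{5869}{5}$ ($M = \frac{1}{5} \cdot 5869 = \frac{5869}{5} \approx 1173.8$)
$\frac{9475}{\left(-65\right) \left(-137\right)} + \frac{M}{32633} = \frac{9475}{\left(-65\right) \left(-137\right)} + \frac{5869}{5 \cdot 32633} = \frac{9475}{8905} + \frac{5869}{5} \cdot \frac{1}{32633} = 9475 \cdot \frac{1}{8905} + \frac{5869}{163165} = \frac{1895}{1781} + \frac{5869}{163165} = \frac{319650364}{290596865}$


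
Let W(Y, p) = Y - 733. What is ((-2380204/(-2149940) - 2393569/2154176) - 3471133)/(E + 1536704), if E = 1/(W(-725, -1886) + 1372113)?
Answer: -84748805278687258047603/37519112035160970866624 ≈ -2.2588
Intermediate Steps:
W(Y, p) = -733 + Y
E = 1/1370655 (E = 1/((-733 - 725) + 1372113) = 1/(-1458 + 1372113) = 1/1370655 ≈ 7.2958e-7)
((-2380204/(-2149940) - 2393569/2154176) - 3471133)/(E + 1536704) = ((-2380204/(-2149940) - 2393569/2154176) - 3471133)/(1/1370655 + 1536704) = ((-2380204*(-1/2149940) - 2393569*1/2154176) - 3471133)/(2106291021121/1370655) = ((595051/537485 - 2393569/2154176) - 3471133)*(1370655/2106291021121) = (-4662850989/1157837287360 - 3471133)*(1370655/2106291021121) = -4019007221448629869/1157837287360*1370655/2106291021121 = -84748805278687258047603/37519112035160970866624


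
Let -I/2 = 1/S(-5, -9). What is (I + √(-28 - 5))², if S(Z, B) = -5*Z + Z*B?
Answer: (1 - 35*I*√33)²/1225 ≈ -32.999 - 0.32826*I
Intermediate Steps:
S(Z, B) = -5*Z + B*Z
I = -1/35 (I = -2*(-1/(5*(-5 - 9))) = -2/((-5*(-14))) = -2/70 = -2*1/70 = -1/35 ≈ -0.028571)
(I + √(-28 - 5))² = (-1/35 + √(-28 - 5))² = (-1/35 + √(-33))² = (-1/35 + I*√33)²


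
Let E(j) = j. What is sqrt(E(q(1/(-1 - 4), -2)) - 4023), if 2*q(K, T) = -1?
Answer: I*sqrt(16094)/2 ≈ 63.431*I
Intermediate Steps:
q(K, T) = -1/2 (q(K, T) = (1/2)*(-1) = -1/2)
sqrt(E(q(1/(-1 - 4), -2)) - 4023) = sqrt(-1/2 - 4023) = sqrt(-8047/2) = I*sqrt(16094)/2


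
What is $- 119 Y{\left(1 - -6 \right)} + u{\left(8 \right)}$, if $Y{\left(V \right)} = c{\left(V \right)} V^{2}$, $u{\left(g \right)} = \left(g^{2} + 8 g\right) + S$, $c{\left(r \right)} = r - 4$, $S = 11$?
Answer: $-17354$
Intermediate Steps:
$c{\left(r \right)} = -4 + r$ ($c{\left(r \right)} = r - 4 = -4 + r$)
$u{\left(g \right)} = 11 + g^{2} + 8 g$ ($u{\left(g \right)} = \left(g^{2} + 8 g\right) + 11 = 11 + g^{2} + 8 g$)
$Y{\left(V \right)} = V^{2} \left(-4 + V\right)$ ($Y{\left(V \right)} = \left(-4 + V\right) V^{2} = V^{2} \left(-4 + V\right)$)
$- 119 Y{\left(1 - -6 \right)} + u{\left(8 \right)} = - 119 \left(1 - -6\right)^{2} \left(-4 + \left(1 - -6\right)\right) + \left(11 + 8^{2} + 8 \cdot 8\right) = - 119 \left(1 + 6\right)^{2} \left(-4 + \left(1 + 6\right)\right) + \left(11 + 64 + 64\right) = - 119 \cdot 7^{2} \left(-4 + 7\right) + 139 = - 119 \cdot 49 \cdot 3 + 139 = \left(-119\right) 147 + 139 = -17493 + 139 = -17354$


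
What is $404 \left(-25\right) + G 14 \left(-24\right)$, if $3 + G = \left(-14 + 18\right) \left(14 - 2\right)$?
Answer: $-25220$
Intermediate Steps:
$G = 45$ ($G = -3 + \left(-14 + 18\right) \left(14 - 2\right) = -3 + 4 \cdot 12 = -3 + 48 = 45$)
$404 \left(-25\right) + G 14 \left(-24\right) = 404 \left(-25\right) + 45 \cdot 14 \left(-24\right) = -10100 + 630 \left(-24\right) = -10100 - 15120 = -25220$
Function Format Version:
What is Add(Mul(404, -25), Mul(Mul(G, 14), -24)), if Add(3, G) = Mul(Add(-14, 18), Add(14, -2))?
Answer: -25220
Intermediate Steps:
G = 45 (G = Add(-3, Mul(Add(-14, 18), Add(14, -2))) = Add(-3, Mul(4, 12)) = Add(-3, 48) = 45)
Add(Mul(404, -25), Mul(Mul(G, 14), -24)) = Add(Mul(404, -25), Mul(Mul(45, 14), -24)) = Add(-10100, Mul(630, -24)) = Add(-10100, -15120) = -25220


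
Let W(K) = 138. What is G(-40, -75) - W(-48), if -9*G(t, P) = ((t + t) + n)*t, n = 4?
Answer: -4282/9 ≈ -475.78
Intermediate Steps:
G(t, P) = -t*(4 + 2*t)/9 (G(t, P) = -((t + t) + 4)*t/9 = -(2*t + 4)*t/9 = -(4 + 2*t)*t/9 = -t*(4 + 2*t)/9)
G(-40, -75) - W(-48) = -2/9*(-40)*(2 - 40) - 1*138 = -2/9*(-40)*(-38) - 138 = -3040/9 - 138 = -4282/9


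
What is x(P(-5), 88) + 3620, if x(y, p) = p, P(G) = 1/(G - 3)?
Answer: 3708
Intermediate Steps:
P(G) = 1/(-3 + G)
x(P(-5), 88) + 3620 = 88 + 3620 = 3708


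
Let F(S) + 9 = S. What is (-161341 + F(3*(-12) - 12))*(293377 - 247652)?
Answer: -7379923550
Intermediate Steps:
F(S) = -9 + S
(-161341 + F(3*(-12) - 12))*(293377 - 247652) = (-161341 + (-9 + (3*(-12) - 12)))*(293377 - 247652) = (-161341 + (-9 + (-36 - 12)))*45725 = (-161341 + (-9 - 48))*45725 = (-161341 - 57)*45725 = -161398*45725 = -7379923550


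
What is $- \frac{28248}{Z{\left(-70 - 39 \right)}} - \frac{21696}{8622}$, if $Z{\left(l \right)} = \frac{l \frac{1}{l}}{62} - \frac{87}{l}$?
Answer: $- \frac{274343175856}{7907811} \approx -34693.0$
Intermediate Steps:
$Z{\left(l \right)} = \frac{1}{62} - \frac{87}{l}$ ($Z{\left(l \right)} = 1 \cdot \frac{1}{62} - \frac{87}{l} = \frac{1}{62} - \frac{87}{l}$)
$- \frac{28248}{Z{\left(-70 - 39 \right)}} - \frac{21696}{8622} = - \frac{28248}{\frac{1}{62} \frac{1}{-70 - 39} \left(-5394 - 109\right)} - \frac{21696}{8622} = - \frac{28248}{\frac{1}{62} \frac{1}{-70 - 39} \left(-5394 - 109\right)} - \frac{3616}{1437} = - \frac{28248}{\frac{1}{62} \frac{1}{-109} \left(-5394 - 109\right)} - \frac{3616}{1437} = - \frac{28248}{\frac{1}{62} \left(- \frac{1}{109}\right) \left(-5503\right)} - \frac{3616}{1437} = - \frac{28248}{\frac{5503}{6758}} - \frac{3616}{1437} = \left(-28248\right) \frac{6758}{5503} - \frac{3616}{1437} = - \frac{190899984}{5503} - \frac{3616}{1437} = - \frac{274343175856}{7907811}$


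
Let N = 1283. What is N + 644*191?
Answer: 124287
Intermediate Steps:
N + 644*191 = 1283 + 644*191 = 1283 + 123004 = 124287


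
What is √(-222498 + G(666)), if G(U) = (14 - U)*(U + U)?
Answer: 3*I*√121218 ≈ 1044.5*I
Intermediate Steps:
G(U) = 2*U*(14 - U) (G(U) = (14 - U)*(2*U) = 2*U*(14 - U))
√(-222498 + G(666)) = √(-222498 + 2*666*(14 - 1*666)) = √(-222498 + 2*666*(14 - 666)) = √(-222498 + 2*666*(-652)) = √(-222498 - 868464) = √(-1090962) = 3*I*√121218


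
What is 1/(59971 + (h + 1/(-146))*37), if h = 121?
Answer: 146/9409371 ≈ 1.5516e-5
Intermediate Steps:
1/(59971 + (h + 1/(-146))*37) = 1/(59971 + (121 + 1/(-146))*37) = 1/(59971 + (121 - 1/146)*37) = 1/(59971 + (17665/146)*37) = 1/(59971 + 653605/146) = 1/(9409371/146) = 146/9409371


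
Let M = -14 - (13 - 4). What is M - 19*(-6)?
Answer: 91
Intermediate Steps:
M = -23 (M = -14 - 1*9 = -14 - 9 = -23)
M - 19*(-6) = -23 - 19*(-6) = -23 + 114 = 91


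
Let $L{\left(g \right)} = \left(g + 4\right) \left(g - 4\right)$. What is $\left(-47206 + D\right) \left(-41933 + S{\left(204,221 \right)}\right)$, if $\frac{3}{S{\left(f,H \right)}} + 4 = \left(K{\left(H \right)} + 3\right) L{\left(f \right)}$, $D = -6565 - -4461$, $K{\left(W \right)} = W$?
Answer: $\frac{3211299774436525}{1553066} \approx 2.0677 \cdot 10^{9}$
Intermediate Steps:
$L{\left(g \right)} = \left(-4 + g\right) \left(4 + g\right)$ ($L{\left(g \right)} = \left(4 + g\right) \left(-4 + g\right) = \left(-4 + g\right) \left(4 + g\right)$)
$D = -2104$ ($D = -6565 + 4461 = -2104$)
$S{\left(f,H \right)} = \frac{3}{-4 + \left(-16 + f^{2}\right) \left(3 + H\right)}$ ($S{\left(f,H \right)} = \frac{3}{-4 + \left(H + 3\right) \left(-16 + f^{2}\right)} = \frac{3}{-4 + \left(3 + H\right) \left(-16 + f^{2}\right)} = \frac{3}{-4 + \left(-16 + f^{2}\right) \left(3 + H\right)}$)
$\left(-47206 + D\right) \left(-41933 + S{\left(204,221 \right)}\right) = \left(-47206 - 2104\right) \left(-41933 + \frac{3}{-52 + 3 \cdot 204^{2} + 221 \left(-16 + 204^{2}\right)}\right) = - 49310 \left(-41933 + \frac{3}{-52 + 3 \cdot 41616 + 221 \left(-16 + 41616\right)}\right) = - 49310 \left(-41933 + \frac{3}{-52 + 124848 + 221 \cdot 41600}\right) = - 49310 \left(-41933 + \frac{3}{-52 + 124848 + 9193600}\right) = - 49310 \left(-41933 + \frac{3}{9318396}\right) = - 49310 \left(-41933 + 3 \cdot \frac{1}{9318396}\right) = - 49310 \left(-41933 + \frac{1}{3106132}\right) = \left(-49310\right) \left(- \frac{130249433155}{3106132}\right) = \frac{3211299774436525}{1553066}$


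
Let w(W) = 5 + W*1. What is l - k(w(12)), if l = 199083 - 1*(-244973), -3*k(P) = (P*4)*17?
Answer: 1333324/3 ≈ 4.4444e+5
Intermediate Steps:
w(W) = 5 + W
k(P) = -68*P/3 (k(P) = -P*4*17/3 = -4*P*17/3 = -68*P/3)
l = 444056 (l = 199083 + 244973 = 444056)
l - k(w(12)) = 444056 - (-68)*(5 + 12)/3 = 444056 - (-68)*17/3 = 444056 - 1*(-1156/3) = 444056 + 1156/3 = 1333324/3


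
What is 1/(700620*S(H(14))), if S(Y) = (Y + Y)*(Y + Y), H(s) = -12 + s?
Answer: 1/11209920 ≈ 8.9207e-8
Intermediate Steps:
S(Y) = 4*Y**2 (S(Y) = (2*Y)*(2*Y) = 4*Y**2)
1/(700620*S(H(14))) = 1/(700620*((4*(-12 + 14)**2))) = 1/(700620*((4*2**2))) = 1/(700620*((4*4))) = (1/700620)/16 = (1/700620)*(1/16) = 1/11209920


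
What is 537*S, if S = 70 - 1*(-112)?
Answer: 97734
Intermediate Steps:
S = 182 (S = 70 + 112 = 182)
537*S = 537*182 = 97734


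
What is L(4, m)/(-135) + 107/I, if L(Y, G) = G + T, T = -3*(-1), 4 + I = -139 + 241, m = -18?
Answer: 1061/882 ≈ 1.2029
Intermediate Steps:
I = 98 (I = -4 + (-139 + 241) = -4 + 102 = 98)
T = 3
L(Y, G) = 3 + G (L(Y, G) = G + 3 = 3 + G)
L(4, m)/(-135) + 107/I = (3 - 18)/(-135) + 107/98 = -15*(-1/135) + 107*(1/98) = 1/9 + 107/98 = 1061/882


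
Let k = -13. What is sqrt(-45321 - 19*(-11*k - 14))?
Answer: 6*I*sqrt(1327) ≈ 218.57*I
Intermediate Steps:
sqrt(-45321 - 19*(-11*k - 14)) = sqrt(-45321 - 19*(-11*(-13) - 14)) = sqrt(-45321 - 19*(143 - 14)) = sqrt(-45321 - 19*129) = sqrt(-45321 - 2451) = sqrt(-47772) = 6*I*sqrt(1327)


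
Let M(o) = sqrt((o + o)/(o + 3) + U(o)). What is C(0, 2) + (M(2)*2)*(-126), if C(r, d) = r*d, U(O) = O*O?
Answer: -504*sqrt(30)/5 ≈ -552.10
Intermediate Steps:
U(O) = O**2
M(o) = sqrt(o**2 + 2*o/(3 + o)) (M(o) = sqrt((o + o)/(o + 3) + o**2) = sqrt((2*o)/(3 + o) + o**2) = sqrt(2*o/(3 + o) + o**2) = sqrt(o**2 + 2*o/(3 + o)))
C(r, d) = d*r
C(0, 2) + (M(2)*2)*(-126) = 2*0 + (sqrt(2*(2 + 2*(3 + 2))/(3 + 2))*2)*(-126) = 0 + (sqrt(2*(2 + 2*5)/5)*2)*(-126) = 0 + (sqrt(2*(1/5)*(2 + 10))*2)*(-126) = 0 + (sqrt(2*(1/5)*12)*2)*(-126) = 0 + (sqrt(24/5)*2)*(-126) = 0 + ((2*sqrt(30)/5)*2)*(-126) = 0 + (4*sqrt(30)/5)*(-126) = 0 - 504*sqrt(30)/5 = -504*sqrt(30)/5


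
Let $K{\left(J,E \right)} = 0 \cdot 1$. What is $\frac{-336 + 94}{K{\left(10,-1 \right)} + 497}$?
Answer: $- \frac{242}{497} \approx -0.48692$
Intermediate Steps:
$K{\left(J,E \right)} = 0$
$\frac{-336 + 94}{K{\left(10,-1 \right)} + 497} = \frac{-336 + 94}{0 + 497} = - \frac{242}{497}$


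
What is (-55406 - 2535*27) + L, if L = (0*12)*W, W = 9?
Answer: -123851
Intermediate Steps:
L = 0 (L = (0*12)*9 = 0*9 = 0)
(-55406 - 2535*27) + L = (-55406 - 2535*27) + 0 = (-55406 - 68445) + 0 = -123851 + 0 = -123851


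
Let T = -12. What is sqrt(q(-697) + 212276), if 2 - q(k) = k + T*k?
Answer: 11*sqrt(1691) ≈ 452.34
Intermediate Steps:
q(k) = 2 + 11*k (q(k) = 2 - (k - 12*k) = 2 - (-11)*k = 2 + 11*k)
sqrt(q(-697) + 212276) = sqrt((2 + 11*(-697)) + 212276) = sqrt((2 - 7667) + 212276) = sqrt(-7665 + 212276) = sqrt(204611) = 11*sqrt(1691)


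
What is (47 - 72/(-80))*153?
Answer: 73287/10 ≈ 7328.7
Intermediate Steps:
(47 - 72/(-80))*153 = (47 - 72*(-1/80))*153 = (47 + 9/10)*153 = (479/10)*153 = 73287/10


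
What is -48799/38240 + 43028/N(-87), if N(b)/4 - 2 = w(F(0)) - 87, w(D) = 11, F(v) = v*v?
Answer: -207479403/1414880 ≈ -146.64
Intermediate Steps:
F(v) = v²
N(b) = -296 (N(b) = 8 + 4*(11 - 87) = 8 + 4*(-76) = 8 - 304 = -296)
-48799/38240 + 43028/N(-87) = -48799/38240 + 43028/(-296) = -48799*1/38240 + 43028*(-1/296) = -48799/38240 - 10757/74 = -207479403/1414880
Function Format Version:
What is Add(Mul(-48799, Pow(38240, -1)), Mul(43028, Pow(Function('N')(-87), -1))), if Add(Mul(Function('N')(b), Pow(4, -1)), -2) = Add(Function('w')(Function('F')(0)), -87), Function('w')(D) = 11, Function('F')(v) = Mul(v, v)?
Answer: Rational(-207479403, 1414880) ≈ -146.64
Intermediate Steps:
Function('F')(v) = Pow(v, 2)
Function('N')(b) = -296 (Function('N')(b) = Add(8, Mul(4, Add(11, -87))) = Add(8, Mul(4, -76)) = Add(8, -304) = -296)
Add(Mul(-48799, Pow(38240, -1)), Mul(43028, Pow(Function('N')(-87), -1))) = Add(Mul(-48799, Pow(38240, -1)), Mul(43028, Pow(-296, -1))) = Add(Mul(-48799, Rational(1, 38240)), Mul(43028, Rational(-1, 296))) = Add(Rational(-48799, 38240), Rational(-10757, 74)) = Rational(-207479403, 1414880)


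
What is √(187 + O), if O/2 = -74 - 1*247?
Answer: I*√455 ≈ 21.331*I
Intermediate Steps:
O = -642 (O = 2*(-74 - 1*247) = 2*(-74 - 247) = 2*(-321) = -642)
√(187 + O) = √(187 - 642) = √(-455) = I*√455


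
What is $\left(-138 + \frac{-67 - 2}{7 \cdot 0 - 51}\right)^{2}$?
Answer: $\frac{5396329}{289} \approx 18672.0$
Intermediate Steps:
$\left(-138 + \frac{-67 - 2}{7 \cdot 0 - 51}\right)^{2} = \left(-138 - \frac{69}{0 - 51}\right)^{2} = \left(-138 - \frac{69}{-51}\right)^{2} = \left(-138 - - \frac{23}{17}\right)^{2} = \left(-138 + \frac{23}{17}\right)^{2} = \left(- \frac{2323}{17}\right)^{2} = \frac{5396329}{289}$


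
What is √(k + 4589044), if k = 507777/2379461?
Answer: √25982409540201060121/2379461 ≈ 2142.2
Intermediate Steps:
k = 507777/2379461 (k = 507777*(1/2379461) = 507777/2379461 ≈ 0.21340)
√(k + 4589044) = √(507777/2379461 + 4589044) = √(10919451733061/2379461) = √25982409540201060121/2379461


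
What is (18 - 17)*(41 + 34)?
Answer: 75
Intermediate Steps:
(18 - 17)*(41 + 34) = 1*75 = 75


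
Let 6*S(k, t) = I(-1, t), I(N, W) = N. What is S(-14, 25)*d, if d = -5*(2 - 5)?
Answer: -5/2 ≈ -2.5000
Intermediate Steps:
S(k, t) = -1/6 (S(k, t) = (1/6)*(-1) = -1/6)
d = 15 (d = -5*(-3) = 15)
S(-14, 25)*d = -1/6*15 = -5/2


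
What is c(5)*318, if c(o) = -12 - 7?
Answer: -6042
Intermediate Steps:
c(o) = -19
c(5)*318 = -19*318 = -6042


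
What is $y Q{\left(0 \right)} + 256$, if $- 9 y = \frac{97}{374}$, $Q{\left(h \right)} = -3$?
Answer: $\frac{287329}{1122} \approx 256.09$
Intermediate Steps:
$y = - \frac{97}{3366}$ ($y = - \frac{97 \cdot \frac{1}{374}}{9} = \left(- \frac{1}{9}\right) \frac{97}{374} = - \frac{97}{3366} \approx -0.028818$)
$y Q{\left(0 \right)} + 256 = \left(- \frac{97}{3366}\right) \left(-3\right) + 256 = \frac{97}{1122} + 256 = \frac{287329}{1122}$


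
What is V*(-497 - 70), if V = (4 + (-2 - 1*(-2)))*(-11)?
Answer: 24948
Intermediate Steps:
V = -44 (V = (4 + (-2 + 2))*(-11) = (4 + 0)*(-11) = 4*(-11) = -44)
V*(-497 - 70) = -44*(-497 - 70) = -44*(-567) = 24948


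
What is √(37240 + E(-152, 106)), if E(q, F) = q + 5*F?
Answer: √37618 ≈ 193.95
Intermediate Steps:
√(37240 + E(-152, 106)) = √(37240 + (-152 + 5*106)) = √(37240 + (-152 + 530)) = √(37240 + 378) = √37618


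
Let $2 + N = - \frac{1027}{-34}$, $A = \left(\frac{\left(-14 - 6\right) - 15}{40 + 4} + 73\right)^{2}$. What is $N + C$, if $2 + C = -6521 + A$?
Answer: $- \frac{42170071}{32912} \approx -1281.3$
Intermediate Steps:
$A = \frac{10093329}{1936}$ ($A = \left(\frac{-20 - 15}{44} + 73\right)^{2} = \left(\left(-35\right) \frac{1}{44} + 73\right)^{2} = \left(- \frac{35}{44} + 73\right)^{2} = \left(\frac{3177}{44}\right)^{2} = \frac{10093329}{1936} \approx 5213.5$)
$N = \frac{959}{34}$ ($N = -2 - \frac{1027}{-34} = -2 - - \frac{1027}{34} = -2 + \frac{1027}{34} = \frac{959}{34} \approx 28.206$)
$C = - \frac{2535199}{1936}$ ($C = -2 + \left(-6521 + \frac{10093329}{1936}\right) = -2 - \frac{2531327}{1936} = - \frac{2535199}{1936} \approx -1309.5$)
$N + C = \frac{959}{34} - \frac{2535199}{1936} = - \frac{42170071}{32912}$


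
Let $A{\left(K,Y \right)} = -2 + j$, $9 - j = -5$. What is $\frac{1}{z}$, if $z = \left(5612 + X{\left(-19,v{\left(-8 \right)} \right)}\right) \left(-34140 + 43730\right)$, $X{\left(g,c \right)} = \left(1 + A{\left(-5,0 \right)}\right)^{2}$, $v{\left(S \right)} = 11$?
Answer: $\frac{1}{55439790} \approx 1.8038 \cdot 10^{-8}$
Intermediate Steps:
$j = 14$ ($j = 9 - -5 = 9 + 5 = 14$)
$A{\left(K,Y \right)} = 12$ ($A{\left(K,Y \right)} = -2 + 14 = 12$)
$X{\left(g,c \right)} = 169$ ($X{\left(g,c \right)} = \left(1 + 12\right)^{2} = 13^{2} = 169$)
$z = 55439790$ ($z = \left(5612 + 169\right) \left(-34140 + 43730\right) = 5781 \cdot 9590 = 55439790$)
$\frac{1}{z} = \frac{1}{55439790}$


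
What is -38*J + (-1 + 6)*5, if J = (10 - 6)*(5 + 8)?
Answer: -1951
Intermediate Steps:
J = 52 (J = 4*13 = 52)
-38*J + (-1 + 6)*5 = -38*52 + (-1 + 6)*5 = -1976 + 5*5 = -1976 + 25 = -1951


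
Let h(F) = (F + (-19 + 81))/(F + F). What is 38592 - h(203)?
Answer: 15668087/406 ≈ 38591.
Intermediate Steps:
h(F) = (62 + F)/(2*F) (h(F) = (F + 62)/((2*F)) = (62 + F)*(1/(2*F)) = (62 + F)/(2*F))
38592 - h(203) = 38592 - (62 + 203)/(2*203) = 38592 - 265/(2*203) = 38592 - 1*265/406 = 38592 - 265/406 = 15668087/406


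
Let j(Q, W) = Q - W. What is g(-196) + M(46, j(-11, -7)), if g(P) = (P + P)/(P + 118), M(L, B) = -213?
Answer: -8111/39 ≈ -207.97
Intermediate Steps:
g(P) = 2*P/(118 + P) (g(P) = (2*P)/(118 + P) = 2*P/(118 + P))
g(-196) + M(46, j(-11, -7)) = 2*(-196)/(118 - 196) - 213 = 2*(-196)/(-78) - 213 = 2*(-196)*(-1/78) - 213 = 196/39 - 213 = -8111/39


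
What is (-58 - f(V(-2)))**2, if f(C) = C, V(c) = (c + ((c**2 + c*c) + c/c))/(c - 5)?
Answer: 3249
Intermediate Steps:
V(c) = (1 + c + 2*c**2)/(-5 + c) (V(c) = (c + ((c**2 + c**2) + 1))/(-5 + c) = (c + (2*c**2 + 1))/(-5 + c) = (c + (1 + 2*c**2))/(-5 + c) = (1 + c + 2*c**2)/(-5 + c))
(-58 - f(V(-2)))**2 = (-58 - (1 - 2 + 2*(-2)**2)/(-5 - 2))**2 = (-58 - (1 - 2 + 2*4)/(-7))**2 = (-58 - (-1)*(1 - 2 + 8)/7)**2 = (-58 - (-1)*7/7)**2 = (-58 - 1*(-1))**2 = (-58 + 1)**2 = (-57)**2 = 3249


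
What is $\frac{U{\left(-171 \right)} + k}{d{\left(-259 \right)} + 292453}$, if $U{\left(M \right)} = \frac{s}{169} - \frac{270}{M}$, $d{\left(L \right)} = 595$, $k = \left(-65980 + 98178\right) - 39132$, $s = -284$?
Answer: $- \frac{2783175}{117622141} \approx -0.023662$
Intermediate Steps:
$k = -6934$ ($k = 32198 - 39132 = -6934$)
$U{\left(M \right)} = - \frac{284}{169} - \frac{270}{M}$
$\frac{U{\left(-171 \right)} + k}{d{\left(-259 \right)} + 292453} = \frac{\left(- \frac{284}{169} - \frac{270}{-171}\right) - 6934}{595 + 292453} = \frac{\left(- \frac{284}{169} - - \frac{30}{19}\right) - 6934}{293048} = \left(\left(- \frac{284}{169} + \frac{30}{19}\right) - 6934\right) \frac{1}{293048} = \left(- \frac{326}{3211} - 6934\right) \frac{1}{293048} = \left(- \frac{22265400}{3211}\right) \frac{1}{293048} = - \frac{2783175}{117622141}$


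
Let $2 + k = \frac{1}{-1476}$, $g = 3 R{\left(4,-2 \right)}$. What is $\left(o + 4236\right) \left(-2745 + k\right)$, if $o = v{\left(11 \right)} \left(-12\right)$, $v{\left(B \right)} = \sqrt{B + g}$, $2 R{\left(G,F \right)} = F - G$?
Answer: $- \frac{1431264269}{123} + \frac{4054573 \sqrt{2}}{123} \approx -1.159 \cdot 10^{7}$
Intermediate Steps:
$R{\left(G,F \right)} = \frac{F}{2} - \frac{G}{2}$ ($R{\left(G,F \right)} = \frac{F - G}{2} = \frac{F}{2} - \frac{G}{2}$)
$g = -9$ ($g = 3 \left(\frac{1}{2} \left(-2\right) - 2\right) = 3 \left(-1 - 2\right) = 3 \left(-3\right) = -9$)
$v{\left(B \right)} = \sqrt{-9 + B}$ ($v{\left(B \right)} = \sqrt{B - 9} = \sqrt{-9 + B}$)
$k = - \frac{2953}{1476}$ ($k = -2 + \frac{1}{-1476} = -2 - \frac{1}{1476} = - \frac{2953}{1476} \approx -2.0007$)
$o = - 12 \sqrt{2}$ ($o = \sqrt{-9 + 11} \left(-12\right) = \sqrt{2} \left(-12\right) = - 12 \sqrt{2} \approx -16.971$)
$\left(o + 4236\right) \left(-2745 + k\right) = \left(- 12 \sqrt{2} + 4236\right) \left(-2745 - \frac{2953}{1476}\right) = \left(4236 - 12 \sqrt{2}\right) \left(- \frac{4054573}{1476}\right) = - \frac{1431264269}{123} + \frac{4054573 \sqrt{2}}{123}$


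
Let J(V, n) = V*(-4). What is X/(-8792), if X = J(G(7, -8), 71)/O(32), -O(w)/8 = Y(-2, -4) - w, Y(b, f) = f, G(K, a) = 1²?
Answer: 1/633024 ≈ 1.5797e-6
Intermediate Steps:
G(K, a) = 1
J(V, n) = -4*V
O(w) = 32 + 8*w (O(w) = -8*(-4 - w) = 32 + 8*w)
X = -1/72 (X = (-4*1)/(32 + 8*32) = -4/(32 + 256) = -4/288 = -4*1/288 = -1/72 ≈ -0.013889)
X/(-8792) = -1/72/(-8792) = -1/72*(-1/8792) = 1/633024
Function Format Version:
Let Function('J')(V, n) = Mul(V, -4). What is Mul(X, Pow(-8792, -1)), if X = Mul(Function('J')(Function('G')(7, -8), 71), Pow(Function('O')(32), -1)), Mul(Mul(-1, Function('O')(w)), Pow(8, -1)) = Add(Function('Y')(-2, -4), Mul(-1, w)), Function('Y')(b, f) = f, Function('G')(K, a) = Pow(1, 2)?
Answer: Rational(1, 633024) ≈ 1.5797e-6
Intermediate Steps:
Function('G')(K, a) = 1
Function('J')(V, n) = Mul(-4, V)
Function('O')(w) = Add(32, Mul(8, w)) (Function('O')(w) = Mul(-8, Add(-4, Mul(-1, w))) = Add(32, Mul(8, w)))
X = Rational(-1, 72) (X = Mul(Mul(-4, 1), Pow(Add(32, Mul(8, 32)), -1)) = Mul(-4, Pow(Add(32, 256), -1)) = Mul(-4, Pow(288, -1)) = Mul(-4, Rational(1, 288)) = Rational(-1, 72) ≈ -0.013889)
Mul(X, Pow(-8792, -1)) = Mul(Rational(-1, 72), Pow(-8792, -1)) = Mul(Rational(-1, 72), Rational(-1, 8792)) = Rational(1, 633024)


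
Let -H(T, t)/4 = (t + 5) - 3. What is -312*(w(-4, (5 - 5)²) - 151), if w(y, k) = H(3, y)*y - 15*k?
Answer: 57096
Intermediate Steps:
H(T, t) = -8 - 4*t (H(T, t) = -4*((t + 5) - 3) = -4*((5 + t) - 3) = -4*(2 + t) = -8 - 4*t)
w(y, k) = -15*k + y*(-8 - 4*y) (w(y, k) = (-8 - 4*y)*y - 15*k = y*(-8 - 4*y) - 15*k = -15*k + y*(-8 - 4*y))
-312*(w(-4, (5 - 5)²) - 151) = -312*((-15*(5 - 5)² - 4*(-4)*(2 - 4)) - 151) = -312*((-15*0² - 4*(-4)*(-2)) - 151) = -312*((-15*0 - 32) - 151) = -312*((0 - 32) - 151) = -312*(-32 - 151) = -312*(-183) = 57096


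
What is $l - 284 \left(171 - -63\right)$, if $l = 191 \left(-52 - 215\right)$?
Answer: $-117453$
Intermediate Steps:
$l = -50997$ ($l = 191 \left(-267\right) = -50997$)
$l - 284 \left(171 - -63\right) = -50997 - 284 \left(171 - -63\right) = -50997 - 284 \left(171 + 63\right) = -50997 - 284 \cdot 234 = -50997 - 66456 = -117453$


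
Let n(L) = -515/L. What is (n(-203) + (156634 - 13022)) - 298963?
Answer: -31535738/203 ≈ -1.5535e+5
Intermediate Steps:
(n(-203) + (156634 - 13022)) - 298963 = (-515/(-203) + (156634 - 13022)) - 298963 = (-515*(-1/203) + 143612) - 298963 = (515/203 + 143612) - 298963 = 29153751/203 - 298963 = -31535738/203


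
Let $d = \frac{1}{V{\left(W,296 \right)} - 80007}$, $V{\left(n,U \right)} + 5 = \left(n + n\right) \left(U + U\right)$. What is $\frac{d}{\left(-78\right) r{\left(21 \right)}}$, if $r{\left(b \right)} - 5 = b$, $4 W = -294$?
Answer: $\frac{1}{338749008} \approx 2.952 \cdot 10^{-9}$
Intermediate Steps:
$W = - \frac{147}{2}$ ($W = \frac{1}{4} \left(-294\right) = - \frac{147}{2} \approx -73.5$)
$V{\left(n,U \right)} = -5 + 4 U n$ ($V{\left(n,U \right)} = -5 + \left(n + n\right) \left(U + U\right) = -5 + 2 n 2 U = -5 + 4 U n$)
$r{\left(b \right)} = 5 + b$
$d = - \frac{1}{167036}$ ($d = \frac{1}{\left(-5 + 4 \cdot 296 \left(- \frac{147}{2}\right)\right) - 80007} = \frac{1}{\left(-5 - 87024\right) - 80007} = \frac{1}{-87029 - 80007} = \frac{1}{-167036} = - \frac{1}{167036} \approx -5.9867 \cdot 10^{-6}$)
$\frac{d}{\left(-78\right) r{\left(21 \right)}} = - \frac{1}{167036 \left(- 78 \left(5 + 21\right)\right)} = - \frac{1}{167036 \left(\left(-78\right) 26\right)} = - \frac{1}{167036 \left(-2028\right)} = \left(- \frac{1}{167036}\right) \left(- \frac{1}{2028}\right) = \frac{1}{338749008}$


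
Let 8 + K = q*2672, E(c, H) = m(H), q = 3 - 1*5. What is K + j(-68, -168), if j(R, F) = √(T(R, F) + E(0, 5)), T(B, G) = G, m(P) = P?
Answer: -5352 + I*√163 ≈ -5352.0 + 12.767*I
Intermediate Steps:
q = -2 (q = 3 - 5 = -2)
E(c, H) = H
j(R, F) = √(5 + F) (j(R, F) = √(F + 5) = √(5 + F))
K = -5352 (K = -8 - 2*2672 = -8 - 5344 = -5352)
K + j(-68, -168) = -5352 + √(5 - 168) = -5352 + √(-163) = -5352 + I*√163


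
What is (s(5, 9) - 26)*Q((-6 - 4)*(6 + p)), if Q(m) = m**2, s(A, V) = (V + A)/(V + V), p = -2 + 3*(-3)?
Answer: -567500/9 ≈ -63056.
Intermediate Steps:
p = -11 (p = -2 - 9 = -11)
s(A, V) = (A + V)/(2*V) (s(A, V) = (A + V)/((2*V)) = (A + V)*(1/(2*V)) = (A + V)/(2*V))
(s(5, 9) - 26)*Q((-6 - 4)*(6 + p)) = ((1/2)*(5 + 9)/9 - 26)*((-6 - 4)*(6 - 11))**2 = ((1/2)*(1/9)*14 - 26)*(-10*(-5))**2 = (7/9 - 26)*50**2 = -227/9*2500 = -567500/9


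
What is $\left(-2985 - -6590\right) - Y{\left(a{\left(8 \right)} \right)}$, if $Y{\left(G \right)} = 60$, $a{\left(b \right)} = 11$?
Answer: $3545$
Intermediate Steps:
$\left(-2985 - -6590\right) - Y{\left(a{\left(8 \right)} \right)} = \left(-2985 - -6590\right) - 60 = \left(-2985 + 6590\right) - 60 = 3605 - 60 = 3545$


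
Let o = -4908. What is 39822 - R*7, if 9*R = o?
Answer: 130918/3 ≈ 43639.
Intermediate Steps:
R = -1636/3 (R = (⅑)*(-4908) = -1636/3 ≈ -545.33)
39822 - R*7 = 39822 - (-1636)*7/3 = 39822 - 1*(-11452/3) = 39822 + 11452/3 = 130918/3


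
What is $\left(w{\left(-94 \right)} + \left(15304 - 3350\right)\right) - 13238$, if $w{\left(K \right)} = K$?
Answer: $-1378$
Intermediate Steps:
$\left(w{\left(-94 \right)} + \left(15304 - 3350\right)\right) - 13238 = \left(-94 + \left(15304 - 3350\right)\right) - 13238 = \left(-94 + 11954\right) - 13238 = 11860 - 13238 = -1378$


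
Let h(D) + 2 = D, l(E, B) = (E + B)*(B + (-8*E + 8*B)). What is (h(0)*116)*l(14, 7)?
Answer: 238728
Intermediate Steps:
l(E, B) = (B + E)*(-8*E + 9*B)
h(D) = -2 + D
(h(0)*116)*l(14, 7) = ((-2 + 0)*116)*(-8*14² + 9*7² + 7*14) = (-2*116)*(-8*196 + 9*49 + 98) = -232*(-1568 + 441 + 98) = -232*(-1029) = 238728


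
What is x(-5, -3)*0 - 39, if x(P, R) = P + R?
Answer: -39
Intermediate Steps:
x(-5, -3)*0 - 39 = (-5 - 3)*0 - 39 = -8*0 - 39 = 0 - 39 = -39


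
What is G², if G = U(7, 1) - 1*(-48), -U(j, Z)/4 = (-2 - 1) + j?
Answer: 1024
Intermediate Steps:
U(j, Z) = 12 - 4*j (U(j, Z) = -4*((-2 - 1) + j) = -4*(-3 + j) = 12 - 4*j)
G = 32 (G = (12 - 4*7) - 1*(-48) = (12 - 28) + 48 = -16 + 48 = 32)
G² = 32² = 1024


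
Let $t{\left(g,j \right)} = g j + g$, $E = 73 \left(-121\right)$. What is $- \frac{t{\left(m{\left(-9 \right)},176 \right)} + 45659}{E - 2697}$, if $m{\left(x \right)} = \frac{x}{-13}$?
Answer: $\frac{59516}{14989} \approx 3.9706$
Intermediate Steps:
$m{\left(x \right)} = - \frac{x}{13}$ ($m{\left(x \right)} = x \left(- \frac{1}{13}\right) = - \frac{x}{13}$)
$E = -8833$
$t{\left(g,j \right)} = g + g j$
$- \frac{t{\left(m{\left(-9 \right)},176 \right)} + 45659}{E - 2697} = - \frac{\left(- \frac{1}{13}\right) \left(-9\right) \left(1 + 176\right) + 45659}{-8833 - 2697} = - \frac{\frac{9}{13} \cdot 177 + 45659}{-11530} = - \frac{\left(\frac{1593}{13} + 45659\right) \left(-1\right)}{11530} = - \frac{595160 \left(-1\right)}{13 \cdot 11530} = \left(-1\right) \left(- \frac{59516}{14989}\right) = \frac{59516}{14989}$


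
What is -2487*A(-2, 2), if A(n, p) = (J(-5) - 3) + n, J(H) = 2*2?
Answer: 2487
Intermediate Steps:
J(H) = 4
A(n, p) = 1 + n (A(n, p) = (4 - 3) + n = 1 + n)
-2487*A(-2, 2) = -2487*(1 - 2) = -2487*(-1) = 2487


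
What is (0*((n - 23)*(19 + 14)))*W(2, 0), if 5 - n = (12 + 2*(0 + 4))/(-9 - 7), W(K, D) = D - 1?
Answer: 0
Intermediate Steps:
W(K, D) = -1 + D
n = 25/4 (n = 5 - (12 + 2*(0 + 4))/(-9 - 7) = 5 - (12 + 2*4)/(-16) = 5 - (12 + 8)*(-1)/16 = 5 - 20*(-1)/16 = 5 - 1*(-5/4) = 5 + 5/4 = 25/4 ≈ 6.2500)
(0*((n - 23)*(19 + 14)))*W(2, 0) = (0*((25/4 - 23)*(19 + 14)))*(-1 + 0) = (0*(-67/4*33))*(-1) = (0*(-2211/4))*(-1) = 0*(-1) = 0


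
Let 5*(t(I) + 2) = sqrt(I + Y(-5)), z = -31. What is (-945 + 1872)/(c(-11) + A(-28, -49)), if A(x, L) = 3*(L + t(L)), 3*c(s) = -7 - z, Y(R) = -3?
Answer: -3360375/526093 - 27810*I*sqrt(13)/526093 ≈ -6.3874 - 0.19059*I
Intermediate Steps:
t(I) = -2 + sqrt(-3 + I)/5 (t(I) = -2 + sqrt(I - 3)/5 = -2 + sqrt(-3 + I)/5)
c(s) = 8 (c(s) = (-7 - 1*(-31))/3 = (-7 + 31)/3 = (1/3)*24 = 8)
A(x, L) = -6 + 3*L + 3*sqrt(-3 + L)/5 (A(x, L) = 3*(L + (-2 + sqrt(-3 + L)/5)) = 3*(-2 + L + sqrt(-3 + L)/5) = -6 + 3*L + 3*sqrt(-3 + L)/5)
(-945 + 1872)/(c(-11) + A(-28, -49)) = (-945 + 1872)/(8 + (-6 + 3*(-49) + 3*sqrt(-3 - 49)/5)) = 927/(8 + (-6 - 147 + 3*sqrt(-52)/5)) = 927/(8 + (-6 - 147 + 3*(2*I*sqrt(13))/5)) = 927/(8 + (-6 - 147 + 6*I*sqrt(13)/5)) = 927/(8 + (-153 + 6*I*sqrt(13)/5)) = 927/(-145 + 6*I*sqrt(13)/5)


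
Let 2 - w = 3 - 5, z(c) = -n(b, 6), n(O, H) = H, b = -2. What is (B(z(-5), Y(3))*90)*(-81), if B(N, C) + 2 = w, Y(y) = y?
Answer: -14580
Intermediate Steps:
z(c) = -6 (z(c) = -1*6 = -6)
w = 4 (w = 2 - (3 - 5) = 2 - 1*(-2) = 2 + 2 = 4)
B(N, C) = 2 (B(N, C) = -2 + 4 = 2)
(B(z(-5), Y(3))*90)*(-81) = (2*90)*(-81) = 180*(-81) = -14580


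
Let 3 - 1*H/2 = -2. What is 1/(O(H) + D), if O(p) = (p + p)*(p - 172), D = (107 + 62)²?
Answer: 1/25321 ≈ 3.9493e-5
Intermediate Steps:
H = 10 (H = 6 - 2*(-2) = 6 + 4 = 10)
D = 28561 (D = 169² = 28561)
O(p) = 2*p*(-172 + p) (O(p) = (2*p)*(-172 + p) = 2*p*(-172 + p))
1/(O(H) + D) = 1/(2*10*(-172 + 10) + 28561) = 1/(2*10*(-162) + 28561) = 1/(-3240 + 28561) = 1/25321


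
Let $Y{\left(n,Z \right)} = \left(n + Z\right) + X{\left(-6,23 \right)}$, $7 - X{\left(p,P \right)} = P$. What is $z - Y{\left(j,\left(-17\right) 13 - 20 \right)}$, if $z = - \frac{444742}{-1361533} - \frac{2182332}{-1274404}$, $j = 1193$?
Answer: $- \frac{405138961207007}{433785775333} \approx -933.96$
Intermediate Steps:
$X{\left(p,P \right)} = 7 - P$
$z = \frac{884524504681}{433785775333}$ ($z = \left(-444742\right) \left(- \frac{1}{1361533}\right) - - \frac{545583}{318601} = \frac{444742}{1361533} + \frac{545583}{318601} = \frac{884524504681}{433785775333} \approx 2.0391$)
$Y{\left(n,Z \right)} = -16 + Z + n$ ($Y{\left(n,Z \right)} = \left(n + Z\right) + \left(7 - 23\right) = \left(Z + n\right) + \left(7 - 23\right) = \left(Z + n\right) - 16 = -16 + Z + n$)
$z - Y{\left(j,\left(-17\right) 13 - 20 \right)} = \frac{884524504681}{433785775333} - \left(-16 - 241 + 1193\right) = \frac{884524504681}{433785775333} - 936 = - \frac{405138961207007}{433785775333}$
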